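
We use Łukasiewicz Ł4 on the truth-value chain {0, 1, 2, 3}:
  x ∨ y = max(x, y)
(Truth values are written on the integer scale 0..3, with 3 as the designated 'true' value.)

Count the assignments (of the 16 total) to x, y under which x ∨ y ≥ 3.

x = 0, y = 0 ↦ 0  <
x = 0, y = 1 ↦ 1  <
x = 0, y = 2 ↦ 2  <
x = 0, y = 3 ↦ 3  ≥
x = 1, y = 0 ↦ 1  <
x = 1, y = 1 ↦ 1  <
x = 1, y = 2 ↦ 2  <
x = 1, y = 3 ↦ 3  ≥
x = 2, y = 0 ↦ 2  <
x = 2, y = 1 ↦ 2  <
x = 2, y = 2 ↦ 2  <
x = 2, y = 3 ↦ 3  ≥
x = 3, y = 0 ↦ 3  ≥
x = 3, y = 1 ↦ 3  ≥
x = 3, y = 2 ↦ 3  ≥
x = 3, y = 3 ↦ 3  ≥
So 7 of the 16 assignments meet the threshold.

7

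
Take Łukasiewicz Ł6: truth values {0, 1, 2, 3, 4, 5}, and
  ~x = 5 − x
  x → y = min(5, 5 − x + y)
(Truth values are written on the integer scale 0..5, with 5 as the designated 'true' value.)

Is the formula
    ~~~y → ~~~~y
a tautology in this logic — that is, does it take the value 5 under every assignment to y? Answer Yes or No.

No

Counterexample: take y = 0.
~y = ~0 = 5
~~y = ~5 = 0
~~~y = ~0 = 5
~y = ~0 = 5
~~y = ~5 = 0
~~~y = ~0 = 5
~~~~y = ~5 = 0
~~~y → ~~~~y = 5 → 0 = 0
This gives 0 ≠ 5.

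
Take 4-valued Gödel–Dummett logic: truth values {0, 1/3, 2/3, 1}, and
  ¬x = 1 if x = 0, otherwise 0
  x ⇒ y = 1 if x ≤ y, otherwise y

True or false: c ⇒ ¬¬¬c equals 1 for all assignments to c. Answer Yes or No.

Counterexample: take c = 1/3.
¬c = ¬1/3 = 0
¬¬c = ¬0 = 1
¬¬¬c = ¬1 = 0
c ⇒ ¬¬¬c = 1/3 ⇒ 0 = 0
This gives 0 ≠ 1.

No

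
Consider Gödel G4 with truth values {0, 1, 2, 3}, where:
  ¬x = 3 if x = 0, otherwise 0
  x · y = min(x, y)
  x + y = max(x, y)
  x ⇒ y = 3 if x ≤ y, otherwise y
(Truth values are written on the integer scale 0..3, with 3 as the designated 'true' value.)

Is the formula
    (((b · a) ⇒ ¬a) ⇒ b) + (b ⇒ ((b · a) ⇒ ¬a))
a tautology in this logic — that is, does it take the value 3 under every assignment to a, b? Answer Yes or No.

a = 0, b = 0 ↦ 3
a = 0, b = 1 ↦ 3
a = 0, b = 2 ↦ 3
a = 0, b = 3 ↦ 3
a = 1, b = 0 ↦ 3
a = 1, b = 1 ↦ 3
a = 1, b = 2 ↦ 3
a = 1, b = 3 ↦ 3
a = 2, b = 0 ↦ 3
a = 2, b = 1 ↦ 3
a = 2, b = 2 ↦ 3
a = 2, b = 3 ↦ 3
a = 3, b = 0 ↦ 3
a = 3, b = 1 ↦ 3
a = 3, b = 2 ↦ 3
a = 3, b = 3 ↦ 3
Every assignment gives a value ≥ 3.

Yes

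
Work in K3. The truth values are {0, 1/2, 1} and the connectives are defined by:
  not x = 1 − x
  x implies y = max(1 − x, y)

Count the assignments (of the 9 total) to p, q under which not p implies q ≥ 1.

5

p = 0, q = 0 ↦ 0  <
p = 0, q = 1/2 ↦ 1/2  <
p = 0, q = 1 ↦ 1  ≥
p = 1/2, q = 0 ↦ 1/2  <
p = 1/2, q = 1/2 ↦ 1/2  <
p = 1/2, q = 1 ↦ 1  ≥
p = 1, q = 0 ↦ 1  ≥
p = 1, q = 1/2 ↦ 1  ≥
p = 1, q = 1 ↦ 1  ≥
So 5 of the 9 assignments meet the threshold.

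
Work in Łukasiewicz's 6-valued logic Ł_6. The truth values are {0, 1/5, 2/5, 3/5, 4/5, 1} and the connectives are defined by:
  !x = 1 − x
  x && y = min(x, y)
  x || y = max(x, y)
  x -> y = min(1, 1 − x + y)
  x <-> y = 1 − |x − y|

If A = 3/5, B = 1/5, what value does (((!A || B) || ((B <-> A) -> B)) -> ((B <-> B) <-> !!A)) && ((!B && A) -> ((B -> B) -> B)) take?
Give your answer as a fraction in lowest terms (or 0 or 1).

3/5

!A = !3/5 = 2/5
!A || B = 2/5 || 1/5 = 2/5
B <-> A = 1/5 <-> 3/5 = 3/5
(B <-> A) -> B = 3/5 -> 1/5 = 3/5
(!A || B) || ((B <-> A) -> B) = 2/5 || 3/5 = 3/5
B <-> B = 1/5 <-> 1/5 = 1
!A = !3/5 = 2/5
!!A = !2/5 = 3/5
(B <-> B) <-> !!A = 1 <-> 3/5 = 3/5
((!A || B) || ((B <-> A) -> B)) -> ((B <-> B) <-> !!A) = 3/5 -> 3/5 = 1
!B = !1/5 = 4/5
!B && A = 4/5 && 3/5 = 3/5
B -> B = 1/5 -> 1/5 = 1
(B -> B) -> B = 1 -> 1/5 = 1/5
(!B && A) -> ((B -> B) -> B) = 3/5 -> 1/5 = 3/5
(((!A || B) || ((B <-> A) -> B)) -> ((B <-> B) <-> !!A)) && ((!B && A) -> ((B -> B) -> B)) = 1 && 3/5 = 3/5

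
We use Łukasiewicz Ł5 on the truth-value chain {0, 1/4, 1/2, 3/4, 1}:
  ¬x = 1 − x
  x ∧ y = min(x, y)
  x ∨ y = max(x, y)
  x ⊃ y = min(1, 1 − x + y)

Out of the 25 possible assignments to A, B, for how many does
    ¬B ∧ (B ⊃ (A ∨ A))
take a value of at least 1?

5

value 1: 5 assignments (counts)
value 3/4: 5 assignments
value 1/2: 5 assignments
value 1/4: 5 assignments
value 0: 5 assignments
So 5 of the 25 assignments meet the threshold.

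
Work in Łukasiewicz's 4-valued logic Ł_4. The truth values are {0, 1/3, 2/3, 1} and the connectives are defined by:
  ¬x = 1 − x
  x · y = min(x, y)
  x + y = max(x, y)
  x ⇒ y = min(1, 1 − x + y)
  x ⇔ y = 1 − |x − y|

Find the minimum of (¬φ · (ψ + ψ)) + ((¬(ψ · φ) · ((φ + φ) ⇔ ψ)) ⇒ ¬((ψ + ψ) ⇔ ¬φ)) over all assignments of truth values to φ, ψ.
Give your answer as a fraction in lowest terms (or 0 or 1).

Take φ = 2/3, ψ = 1/3:
¬φ = ¬2/3 = 1/3
ψ + ψ = 1/3 + 1/3 = 1/3
¬φ · (ψ + ψ) = 1/3 · 1/3 = 1/3
ψ · φ = 1/3 · 2/3 = 1/3
¬(ψ · φ) = ¬1/3 = 2/3
φ + φ = 2/3 + 2/3 = 2/3
(φ + φ) ⇔ ψ = 2/3 ⇔ 1/3 = 2/3
¬(ψ · φ) · ((φ + φ) ⇔ ψ) = 2/3 · 2/3 = 2/3
ψ + ψ = 1/3 + 1/3 = 1/3
¬φ = ¬2/3 = 1/3
(ψ + ψ) ⇔ ¬φ = 1/3 ⇔ 1/3 = 1
¬((ψ + ψ) ⇔ ¬φ) = ¬1 = 0
(¬(ψ · φ) · ((φ + φ) ⇔ ψ)) ⇒ ¬((ψ + ψ) ⇔ ¬φ) = 2/3 ⇒ 0 = 1/3
(¬φ · (ψ + ψ)) + ((¬(ψ · φ) · ((φ + φ) ⇔ ψ)) ⇒ ¬((ψ + ψ) ⇔ ¬φ)) = 1/3 + 1/3 = 1/3
No assignment yields a value below 1/3, so this is the minimum.

1/3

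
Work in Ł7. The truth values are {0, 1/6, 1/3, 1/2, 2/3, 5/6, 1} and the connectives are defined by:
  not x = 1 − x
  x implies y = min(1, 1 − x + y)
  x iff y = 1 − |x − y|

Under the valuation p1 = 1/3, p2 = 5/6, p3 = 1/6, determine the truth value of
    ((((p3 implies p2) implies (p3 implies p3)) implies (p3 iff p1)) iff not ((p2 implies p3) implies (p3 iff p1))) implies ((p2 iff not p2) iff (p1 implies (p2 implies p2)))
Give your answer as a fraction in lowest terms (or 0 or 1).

p3 implies p2 = 1/6 implies 5/6 = 1
p3 implies p3 = 1/6 implies 1/6 = 1
(p3 implies p2) implies (p3 implies p3) = 1 implies 1 = 1
p3 iff p1 = 1/6 iff 1/3 = 5/6
((p3 implies p2) implies (p3 implies p3)) implies (p3 iff p1) = 1 implies 5/6 = 5/6
p2 implies p3 = 5/6 implies 1/6 = 1/3
p3 iff p1 = 1/6 iff 1/3 = 5/6
(p2 implies p3) implies (p3 iff p1) = 1/3 implies 5/6 = 1
not ((p2 implies p3) implies (p3 iff p1)) = not 1 = 0
(((p3 implies p2) implies (p3 implies p3)) implies (p3 iff p1)) iff not ((p2 implies p3) implies (p3 iff p1)) = 5/6 iff 0 = 1/6
not p2 = not 5/6 = 1/6
p2 iff not p2 = 5/6 iff 1/6 = 1/3
p2 implies p2 = 5/6 implies 5/6 = 1
p1 implies (p2 implies p2) = 1/3 implies 1 = 1
(p2 iff not p2) iff (p1 implies (p2 implies p2)) = 1/3 iff 1 = 1/3
((((p3 implies p2) implies (p3 implies p3)) implies (p3 iff p1)) iff not ((p2 implies p3) implies (p3 iff p1))) implies ((p2 iff not p2) iff (p1 implies (p2 implies p2))) = 1/6 implies 1/3 = 1

1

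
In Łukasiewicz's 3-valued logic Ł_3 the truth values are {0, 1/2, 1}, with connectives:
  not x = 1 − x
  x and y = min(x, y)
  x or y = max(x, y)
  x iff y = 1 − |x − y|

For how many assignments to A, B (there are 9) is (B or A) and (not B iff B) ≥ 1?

A = 0, B = 0 ↦ 0  <
A = 0, B = 1/2 ↦ 1/2  <
A = 0, B = 1 ↦ 0  <
A = 1/2, B = 0 ↦ 0  <
A = 1/2, B = 1/2 ↦ 1/2  <
A = 1/2, B = 1 ↦ 0  <
A = 1, B = 0 ↦ 0  <
A = 1, B = 1/2 ↦ 1  ≥
A = 1, B = 1 ↦ 0  <
So 1 of the 9 assignments meets the threshold.

1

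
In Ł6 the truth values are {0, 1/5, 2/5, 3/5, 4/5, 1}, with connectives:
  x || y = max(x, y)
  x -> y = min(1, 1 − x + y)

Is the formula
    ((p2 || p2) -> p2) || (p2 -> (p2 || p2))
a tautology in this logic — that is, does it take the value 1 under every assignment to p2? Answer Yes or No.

p2 = 0 ↦ 1
p2 = 1/5 ↦ 1
p2 = 2/5 ↦ 1
p2 = 3/5 ↦ 1
p2 = 4/5 ↦ 1
p2 = 1 ↦ 1
Every assignment gives a value ≥ 1.

Yes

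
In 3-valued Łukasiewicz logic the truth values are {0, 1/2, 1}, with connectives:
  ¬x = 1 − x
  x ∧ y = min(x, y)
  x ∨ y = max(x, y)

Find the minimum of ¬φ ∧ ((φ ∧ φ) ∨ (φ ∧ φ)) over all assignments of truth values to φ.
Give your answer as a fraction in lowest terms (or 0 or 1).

Take φ = 0:
¬φ = ¬0 = 1
φ ∧ φ = 0 ∧ 0 = 0
φ ∧ φ = 0 ∧ 0 = 0
(φ ∧ φ) ∨ (φ ∧ φ) = 0 ∨ 0 = 0
¬φ ∧ ((φ ∧ φ) ∨ (φ ∧ φ)) = 1 ∧ 0 = 0
No assignment yields a value below 0, so this is the minimum.

0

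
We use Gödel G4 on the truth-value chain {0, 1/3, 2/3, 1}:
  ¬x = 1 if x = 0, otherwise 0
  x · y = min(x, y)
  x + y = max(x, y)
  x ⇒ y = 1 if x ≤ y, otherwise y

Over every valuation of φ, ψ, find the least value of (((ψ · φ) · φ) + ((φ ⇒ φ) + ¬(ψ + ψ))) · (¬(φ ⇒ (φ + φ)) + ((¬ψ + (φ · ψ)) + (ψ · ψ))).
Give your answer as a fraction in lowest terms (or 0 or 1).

1/3

Take φ = 0, ψ = 1/3:
ψ · φ = 1/3 · 0 = 0
(ψ · φ) · φ = 0 · 0 = 0
φ ⇒ φ = 0 ⇒ 0 = 1
ψ + ψ = 1/3 + 1/3 = 1/3
¬(ψ + ψ) = ¬1/3 = 0
(φ ⇒ φ) + ¬(ψ + ψ) = 1 + 0 = 1
((ψ · φ) · φ) + ((φ ⇒ φ) + ¬(ψ + ψ)) = 0 + 1 = 1
φ + φ = 0 + 0 = 0
φ ⇒ (φ + φ) = 0 ⇒ 0 = 1
¬(φ ⇒ (φ + φ)) = ¬1 = 0
¬ψ = ¬1/3 = 0
φ · ψ = 0 · 1/3 = 0
¬ψ + (φ · ψ) = 0 + 0 = 0
ψ · ψ = 1/3 · 1/3 = 1/3
(¬ψ + (φ · ψ)) + (ψ · ψ) = 0 + 1/3 = 1/3
¬(φ ⇒ (φ + φ)) + ((¬ψ + (φ · ψ)) + (ψ · ψ)) = 0 + 1/3 = 1/3
(((ψ · φ) · φ) + ((φ ⇒ φ) + ¬(ψ + ψ))) · (¬(φ ⇒ (φ + φ)) + ((¬ψ + (φ · ψ)) + (ψ · ψ))) = 1 · 1/3 = 1/3
No assignment yields a value below 1/3, so this is the minimum.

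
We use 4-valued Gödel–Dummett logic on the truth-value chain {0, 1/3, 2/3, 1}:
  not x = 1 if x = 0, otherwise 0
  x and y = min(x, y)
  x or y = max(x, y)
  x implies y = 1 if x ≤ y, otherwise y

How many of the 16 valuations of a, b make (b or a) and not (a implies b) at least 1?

1

a = 0, b = 0 ↦ 0  <
a = 0, b = 1/3 ↦ 0  <
a = 0, b = 2/3 ↦ 0  <
a = 0, b = 1 ↦ 0  <
a = 1/3, b = 0 ↦ 1/3  <
a = 1/3, b = 1/3 ↦ 0  <
a = 1/3, b = 2/3 ↦ 0  <
a = 1/3, b = 1 ↦ 0  <
a = 2/3, b = 0 ↦ 2/3  <
a = 2/3, b = 1/3 ↦ 0  <
a = 2/3, b = 2/3 ↦ 0  <
a = 2/3, b = 1 ↦ 0  <
a = 1, b = 0 ↦ 1  ≥
a = 1, b = 1/3 ↦ 0  <
a = 1, b = 2/3 ↦ 0  <
a = 1, b = 1 ↦ 0  <
So 1 of the 16 assignments meets the threshold.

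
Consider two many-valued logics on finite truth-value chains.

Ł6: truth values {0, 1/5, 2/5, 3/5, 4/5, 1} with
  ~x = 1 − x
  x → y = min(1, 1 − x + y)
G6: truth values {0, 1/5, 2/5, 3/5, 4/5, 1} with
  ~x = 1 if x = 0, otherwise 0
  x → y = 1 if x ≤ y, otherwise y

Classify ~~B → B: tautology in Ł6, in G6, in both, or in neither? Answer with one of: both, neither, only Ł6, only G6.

only Ł6

In Ł6: every assignment gives 1 — tautology.
In G6: at B = 1/5 the value is 1/5 — not a tautology.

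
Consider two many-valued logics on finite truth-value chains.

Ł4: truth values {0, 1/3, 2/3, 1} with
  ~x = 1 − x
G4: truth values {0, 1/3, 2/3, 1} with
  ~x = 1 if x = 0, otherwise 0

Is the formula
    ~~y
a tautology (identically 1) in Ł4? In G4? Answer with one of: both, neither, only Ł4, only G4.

In Ł4: at y = 0 the value is 0 — not a tautology.
In G4: at y = 0 the value is 0 — not a tautology.

neither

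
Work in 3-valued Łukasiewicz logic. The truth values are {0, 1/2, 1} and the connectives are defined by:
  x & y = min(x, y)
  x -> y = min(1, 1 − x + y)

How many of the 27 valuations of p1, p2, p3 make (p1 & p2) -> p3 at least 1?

value 1: 22 assignments (counts)
value 1/2: 4 assignments
value 0: 1 assignment
So 22 of the 27 assignments meet the threshold.

22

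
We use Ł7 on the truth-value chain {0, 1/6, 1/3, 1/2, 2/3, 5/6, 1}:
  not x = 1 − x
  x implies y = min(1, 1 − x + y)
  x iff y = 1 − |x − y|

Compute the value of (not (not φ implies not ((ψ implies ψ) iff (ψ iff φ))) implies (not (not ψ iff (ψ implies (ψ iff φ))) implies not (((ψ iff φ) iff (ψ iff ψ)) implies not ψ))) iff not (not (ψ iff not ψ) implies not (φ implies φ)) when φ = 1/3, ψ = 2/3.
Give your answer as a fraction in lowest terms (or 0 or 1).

1/3

not φ = not 1/3 = 2/3
ψ implies ψ = 2/3 implies 2/3 = 1
ψ iff φ = 2/3 iff 1/3 = 2/3
(ψ implies ψ) iff (ψ iff φ) = 1 iff 2/3 = 2/3
not ((ψ implies ψ) iff (ψ iff φ)) = not 2/3 = 1/3
not φ implies not ((ψ implies ψ) iff (ψ iff φ)) = 2/3 implies 1/3 = 2/3
not (not φ implies not ((ψ implies ψ) iff (ψ iff φ))) = not 2/3 = 1/3
not ψ = not 2/3 = 1/3
ψ iff φ = 2/3 iff 1/3 = 2/3
ψ implies (ψ iff φ) = 2/3 implies 2/3 = 1
not ψ iff (ψ implies (ψ iff φ)) = 1/3 iff 1 = 1/3
not (not ψ iff (ψ implies (ψ iff φ))) = not 1/3 = 2/3
ψ iff φ = 2/3 iff 1/3 = 2/3
ψ iff ψ = 2/3 iff 2/3 = 1
(ψ iff φ) iff (ψ iff ψ) = 2/3 iff 1 = 2/3
not ψ = not 2/3 = 1/3
((ψ iff φ) iff (ψ iff ψ)) implies not ψ = 2/3 implies 1/3 = 2/3
not (((ψ iff φ) iff (ψ iff ψ)) implies not ψ) = not 2/3 = 1/3
not (not ψ iff (ψ implies (ψ iff φ))) implies not (((ψ iff φ) iff (ψ iff ψ)) implies not ψ) = 2/3 implies 1/3 = 2/3
not (not φ implies not ((ψ implies ψ) iff (ψ iff φ))) implies (not (not ψ iff (ψ implies (ψ iff φ))) implies not (((ψ iff φ) iff (ψ iff ψ)) implies not ψ)) = 1/3 implies 2/3 = 1
not ψ = not 2/3 = 1/3
ψ iff not ψ = 2/3 iff 1/3 = 2/3
not (ψ iff not ψ) = not 2/3 = 1/3
φ implies φ = 1/3 implies 1/3 = 1
not (φ implies φ) = not 1 = 0
not (ψ iff not ψ) implies not (φ implies φ) = 1/3 implies 0 = 2/3
not (not (ψ iff not ψ) implies not (φ implies φ)) = not 2/3 = 1/3
(not (not φ implies not ((ψ implies ψ) iff (ψ iff φ))) implies (not (not ψ iff (ψ implies (ψ iff φ))) implies not (((ψ iff φ) iff (ψ iff ψ)) implies not ψ))) iff not (not (ψ iff not ψ) implies not (φ implies φ)) = 1 iff 1/3 = 1/3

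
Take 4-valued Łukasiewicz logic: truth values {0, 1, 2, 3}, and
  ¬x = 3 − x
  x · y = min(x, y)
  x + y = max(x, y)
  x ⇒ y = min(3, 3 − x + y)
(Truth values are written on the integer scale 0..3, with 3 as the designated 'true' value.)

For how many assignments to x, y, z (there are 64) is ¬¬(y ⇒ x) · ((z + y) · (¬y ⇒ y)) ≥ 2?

value 3: 6 assignments (counts)
value 2: 22 assignments (counts)
value 1: 16 assignments
value 0: 20 assignments
So 28 of the 64 assignments meet the threshold.

28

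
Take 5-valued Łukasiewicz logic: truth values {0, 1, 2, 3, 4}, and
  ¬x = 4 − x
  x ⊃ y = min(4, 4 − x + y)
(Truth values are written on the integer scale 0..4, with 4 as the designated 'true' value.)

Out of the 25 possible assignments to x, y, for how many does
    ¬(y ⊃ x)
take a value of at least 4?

value 4: 1 assignment (counts)
value 3: 2 assignments
value 2: 3 assignments
value 1: 4 assignments
value 0: 15 assignments
So 1 of the 25 assignments meets the threshold.

1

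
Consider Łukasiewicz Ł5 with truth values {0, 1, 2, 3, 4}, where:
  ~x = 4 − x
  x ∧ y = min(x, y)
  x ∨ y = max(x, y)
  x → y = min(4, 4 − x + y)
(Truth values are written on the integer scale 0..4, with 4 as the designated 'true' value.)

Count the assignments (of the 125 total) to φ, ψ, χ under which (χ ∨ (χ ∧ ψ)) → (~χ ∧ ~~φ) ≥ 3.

value 4: 60 assignments (counts)
value 3: 10 assignments (counts)
value 2: 25 assignments
value 1: 5 assignments
value 0: 25 assignments
So 70 of the 125 assignments meet the threshold.

70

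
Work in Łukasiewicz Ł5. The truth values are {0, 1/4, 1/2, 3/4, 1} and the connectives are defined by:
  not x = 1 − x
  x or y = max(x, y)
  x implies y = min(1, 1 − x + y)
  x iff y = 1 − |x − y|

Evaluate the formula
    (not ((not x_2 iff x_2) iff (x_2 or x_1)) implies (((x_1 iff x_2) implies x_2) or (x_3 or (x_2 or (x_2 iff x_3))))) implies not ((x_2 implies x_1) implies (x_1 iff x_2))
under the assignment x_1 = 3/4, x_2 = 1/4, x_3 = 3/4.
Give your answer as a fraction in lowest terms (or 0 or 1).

not x_2 = not 1/4 = 3/4
not x_2 iff x_2 = 3/4 iff 1/4 = 1/2
x_2 or x_1 = 1/4 or 3/4 = 3/4
(not x_2 iff x_2) iff (x_2 or x_1) = 1/2 iff 3/4 = 3/4
not ((not x_2 iff x_2) iff (x_2 or x_1)) = not 3/4 = 1/4
x_1 iff x_2 = 3/4 iff 1/4 = 1/2
(x_1 iff x_2) implies x_2 = 1/2 implies 1/4 = 3/4
x_2 iff x_3 = 1/4 iff 3/4 = 1/2
x_2 or (x_2 iff x_3) = 1/4 or 1/2 = 1/2
x_3 or (x_2 or (x_2 iff x_3)) = 3/4 or 1/2 = 3/4
((x_1 iff x_2) implies x_2) or (x_3 or (x_2 or (x_2 iff x_3))) = 3/4 or 3/4 = 3/4
not ((not x_2 iff x_2) iff (x_2 or x_1)) implies (((x_1 iff x_2) implies x_2) or (x_3 or (x_2 or (x_2 iff x_3)))) = 1/4 implies 3/4 = 1
x_2 implies x_1 = 1/4 implies 3/4 = 1
x_1 iff x_2 = 3/4 iff 1/4 = 1/2
(x_2 implies x_1) implies (x_1 iff x_2) = 1 implies 1/2 = 1/2
not ((x_2 implies x_1) implies (x_1 iff x_2)) = not 1/2 = 1/2
(not ((not x_2 iff x_2) iff (x_2 or x_1)) implies (((x_1 iff x_2) implies x_2) or (x_3 or (x_2 or (x_2 iff x_3))))) implies not ((x_2 implies x_1) implies (x_1 iff x_2)) = 1 implies 1/2 = 1/2

1/2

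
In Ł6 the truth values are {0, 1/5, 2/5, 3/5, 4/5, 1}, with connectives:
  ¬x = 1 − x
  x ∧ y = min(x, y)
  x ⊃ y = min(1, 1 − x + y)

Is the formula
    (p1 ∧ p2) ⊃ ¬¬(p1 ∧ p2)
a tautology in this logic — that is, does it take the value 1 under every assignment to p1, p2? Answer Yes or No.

Yes

At p1 = 2/5, p2 = 4/5, for instance:
p1 ∧ p2 = 2/5 ∧ 4/5 = 2/5
¬(p1 ∧ p2) = ¬2/5 = 3/5
¬¬(p1 ∧ p2) = ¬3/5 = 2/5
(p1 ∧ p2) ⊃ ¬¬(p1 ∧ p2) = 2/5 ⊃ 2/5 = 1
and checking the remaining 35 assignments likewise gives ≥ 1 in every case.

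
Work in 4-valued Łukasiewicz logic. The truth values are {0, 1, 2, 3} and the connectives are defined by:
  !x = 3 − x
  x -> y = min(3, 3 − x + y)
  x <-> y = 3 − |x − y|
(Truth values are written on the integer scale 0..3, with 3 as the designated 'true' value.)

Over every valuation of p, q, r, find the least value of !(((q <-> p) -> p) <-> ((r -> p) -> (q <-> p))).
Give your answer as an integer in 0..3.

0

Take p = 0, q = 2, r = 1:
q <-> p = 2 <-> 0 = 1
(q <-> p) -> p = 1 -> 0 = 2
r -> p = 1 -> 0 = 2
q <-> p = 2 <-> 0 = 1
(r -> p) -> (q <-> p) = 2 -> 1 = 2
((q <-> p) -> p) <-> ((r -> p) -> (q <-> p)) = 2 <-> 2 = 3
!(((q <-> p) -> p) <-> ((r -> p) -> (q <-> p))) = !3 = 0
No assignment yields a value below 0, so this is the minimum.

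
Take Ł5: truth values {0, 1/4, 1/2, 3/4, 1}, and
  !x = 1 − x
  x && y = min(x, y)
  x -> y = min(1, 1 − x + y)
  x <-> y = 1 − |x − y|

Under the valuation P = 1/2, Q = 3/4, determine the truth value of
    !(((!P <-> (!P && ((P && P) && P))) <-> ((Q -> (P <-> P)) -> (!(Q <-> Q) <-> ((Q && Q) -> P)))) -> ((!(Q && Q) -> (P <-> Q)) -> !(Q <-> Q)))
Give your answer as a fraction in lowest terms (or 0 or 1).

1/4

!P = !1/2 = 1/2
!P = !1/2 = 1/2
P && P = 1/2 && 1/2 = 1/2
(P && P) && P = 1/2 && 1/2 = 1/2
!P && ((P && P) && P) = 1/2 && 1/2 = 1/2
!P <-> (!P && ((P && P) && P)) = 1/2 <-> 1/2 = 1
P <-> P = 1/2 <-> 1/2 = 1
Q -> (P <-> P) = 3/4 -> 1 = 1
Q <-> Q = 3/4 <-> 3/4 = 1
!(Q <-> Q) = !1 = 0
Q && Q = 3/4 && 3/4 = 3/4
(Q && Q) -> P = 3/4 -> 1/2 = 3/4
!(Q <-> Q) <-> ((Q && Q) -> P) = 0 <-> 3/4 = 1/4
(Q -> (P <-> P)) -> (!(Q <-> Q) <-> ((Q && Q) -> P)) = 1 -> 1/4 = 1/4
(!P <-> (!P && ((P && P) && P))) <-> ((Q -> (P <-> P)) -> (!(Q <-> Q) <-> ((Q && Q) -> P))) = 1 <-> 1/4 = 1/4
Q && Q = 3/4 && 3/4 = 3/4
!(Q && Q) = !3/4 = 1/4
P <-> Q = 1/2 <-> 3/4 = 3/4
!(Q && Q) -> (P <-> Q) = 1/4 -> 3/4 = 1
Q <-> Q = 3/4 <-> 3/4 = 1
!(Q <-> Q) = !1 = 0
(!(Q && Q) -> (P <-> Q)) -> !(Q <-> Q) = 1 -> 0 = 0
((!P <-> (!P && ((P && P) && P))) <-> ((Q -> (P <-> P)) -> (!(Q <-> Q) <-> ((Q && Q) -> P)))) -> ((!(Q && Q) -> (P <-> Q)) -> !(Q <-> Q)) = 1/4 -> 0 = 3/4
!(((!P <-> (!P && ((P && P) && P))) <-> ((Q -> (P <-> P)) -> (!(Q <-> Q) <-> ((Q && Q) -> P)))) -> ((!(Q && Q) -> (P <-> Q)) -> !(Q <-> Q))) = !3/4 = 1/4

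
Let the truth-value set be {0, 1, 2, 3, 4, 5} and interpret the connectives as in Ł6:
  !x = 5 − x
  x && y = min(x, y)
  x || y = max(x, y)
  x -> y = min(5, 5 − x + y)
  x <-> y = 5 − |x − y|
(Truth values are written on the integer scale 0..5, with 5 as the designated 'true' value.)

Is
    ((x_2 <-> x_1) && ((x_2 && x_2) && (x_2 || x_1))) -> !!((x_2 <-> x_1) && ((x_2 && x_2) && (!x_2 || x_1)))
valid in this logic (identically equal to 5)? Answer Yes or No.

No

Counterexample: take x_1 = 1, x_2 = 3.
x_2 <-> x_1 = 3 <-> 1 = 3
x_2 && x_2 = 3 && 3 = 3
x_2 || x_1 = 3 || 1 = 3
(x_2 && x_2) && (x_2 || x_1) = 3 && 3 = 3
(x_2 <-> x_1) && ((x_2 && x_2) && (x_2 || x_1)) = 3 && 3 = 3
x_2 <-> x_1 = 3 <-> 1 = 3
x_2 && x_2 = 3 && 3 = 3
!x_2 = !3 = 2
!x_2 || x_1 = 2 || 1 = 2
(x_2 && x_2) && (!x_2 || x_1) = 3 && 2 = 2
(x_2 <-> x_1) && ((x_2 && x_2) && (!x_2 || x_1)) = 3 && 2 = 2
!((x_2 <-> x_1) && ((x_2 && x_2) && (!x_2 || x_1))) = !2 = 3
!!((x_2 <-> x_1) && ((x_2 && x_2) && (!x_2 || x_1))) = !3 = 2
((x_2 <-> x_1) && ((x_2 && x_2) && (x_2 || x_1))) -> !!((x_2 <-> x_1) && ((x_2 && x_2) && (!x_2 || x_1))) = 3 -> 2 = 4
This gives 4 ≠ 5.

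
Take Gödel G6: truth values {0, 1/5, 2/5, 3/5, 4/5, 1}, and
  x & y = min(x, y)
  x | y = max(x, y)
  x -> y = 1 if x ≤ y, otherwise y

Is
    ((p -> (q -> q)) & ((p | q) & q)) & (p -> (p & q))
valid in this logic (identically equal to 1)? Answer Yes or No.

Counterexample: take p = 0, q = 0.
q -> q = 0 -> 0 = 1
p -> (q -> q) = 0 -> 1 = 1
p | q = 0 | 0 = 0
(p | q) & q = 0 & 0 = 0
(p -> (q -> q)) & ((p | q) & q) = 1 & 0 = 0
p & q = 0 & 0 = 0
p -> (p & q) = 0 -> 0 = 1
((p -> (q -> q)) & ((p | q) & q)) & (p -> (p & q)) = 0 & 1 = 0
This gives 0 ≠ 1.

No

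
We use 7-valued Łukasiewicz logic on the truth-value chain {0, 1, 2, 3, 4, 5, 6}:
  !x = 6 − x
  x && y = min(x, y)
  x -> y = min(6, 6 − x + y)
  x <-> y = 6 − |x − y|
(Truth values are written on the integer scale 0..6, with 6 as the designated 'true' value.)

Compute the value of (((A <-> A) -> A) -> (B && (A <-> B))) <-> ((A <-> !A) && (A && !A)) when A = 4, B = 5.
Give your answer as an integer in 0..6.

A <-> A = 4 <-> 4 = 6
(A <-> A) -> A = 6 -> 4 = 4
A <-> B = 4 <-> 5 = 5
B && (A <-> B) = 5 && 5 = 5
((A <-> A) -> A) -> (B && (A <-> B)) = 4 -> 5 = 6
!A = !4 = 2
A <-> !A = 4 <-> 2 = 4
!A = !4 = 2
A && !A = 4 && 2 = 2
(A <-> !A) && (A && !A) = 4 && 2 = 2
(((A <-> A) -> A) -> (B && (A <-> B))) <-> ((A <-> !A) && (A && !A)) = 6 <-> 2 = 2

2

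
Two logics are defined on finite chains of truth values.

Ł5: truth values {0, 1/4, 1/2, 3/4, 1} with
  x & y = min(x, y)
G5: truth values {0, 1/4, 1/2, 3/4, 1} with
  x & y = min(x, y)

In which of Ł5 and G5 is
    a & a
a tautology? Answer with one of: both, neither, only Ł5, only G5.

neither

In Ł5: at a = 0 the value is 0 — not a tautology.
In G5: at a = 0 the value is 0 — not a tautology.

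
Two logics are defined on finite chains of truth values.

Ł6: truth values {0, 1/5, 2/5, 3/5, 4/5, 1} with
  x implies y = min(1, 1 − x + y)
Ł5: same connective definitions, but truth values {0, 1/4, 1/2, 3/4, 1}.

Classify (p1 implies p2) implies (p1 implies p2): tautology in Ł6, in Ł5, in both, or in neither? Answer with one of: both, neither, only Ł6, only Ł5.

In Ł6: every assignment gives 1 — tautology.
In Ł5: every assignment gives 1 — tautology.

both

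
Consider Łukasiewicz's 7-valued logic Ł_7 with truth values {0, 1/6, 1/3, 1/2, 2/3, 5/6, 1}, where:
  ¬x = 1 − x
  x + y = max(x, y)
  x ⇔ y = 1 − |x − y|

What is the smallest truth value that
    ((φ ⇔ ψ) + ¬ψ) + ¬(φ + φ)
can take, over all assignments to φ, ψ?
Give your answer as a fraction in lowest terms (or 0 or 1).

1/2

Take φ = 1/2, ψ = 1:
φ ⇔ ψ = 1/2 ⇔ 1 = 1/2
¬ψ = ¬1 = 0
(φ ⇔ ψ) + ¬ψ = 1/2 + 0 = 1/2
φ + φ = 1/2 + 1/2 = 1/2
¬(φ + φ) = ¬1/2 = 1/2
((φ ⇔ ψ) + ¬ψ) + ¬(φ + φ) = 1/2 + 1/2 = 1/2
No assignment yields a value below 1/2, so this is the minimum.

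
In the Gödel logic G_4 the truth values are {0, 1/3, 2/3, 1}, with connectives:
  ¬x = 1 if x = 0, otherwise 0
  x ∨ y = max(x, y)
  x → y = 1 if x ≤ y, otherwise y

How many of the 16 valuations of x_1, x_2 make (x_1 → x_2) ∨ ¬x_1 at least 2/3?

x_1 = 0, x_2 = 0 ↦ 1  ≥
x_1 = 0, x_2 = 1/3 ↦ 1  ≥
x_1 = 0, x_2 = 2/3 ↦ 1  ≥
x_1 = 0, x_2 = 1 ↦ 1  ≥
x_1 = 1/3, x_2 = 0 ↦ 0  <
x_1 = 1/3, x_2 = 1/3 ↦ 1  ≥
x_1 = 1/3, x_2 = 2/3 ↦ 1  ≥
x_1 = 1/3, x_2 = 1 ↦ 1  ≥
x_1 = 2/3, x_2 = 0 ↦ 0  <
x_1 = 2/3, x_2 = 1/3 ↦ 1/3  <
x_1 = 2/3, x_2 = 2/3 ↦ 1  ≥
x_1 = 2/3, x_2 = 1 ↦ 1  ≥
x_1 = 1, x_2 = 0 ↦ 0  <
x_1 = 1, x_2 = 1/3 ↦ 1/3  <
x_1 = 1, x_2 = 2/3 ↦ 2/3  ≥
x_1 = 1, x_2 = 1 ↦ 1  ≥
So 11 of the 16 assignments meet the threshold.

11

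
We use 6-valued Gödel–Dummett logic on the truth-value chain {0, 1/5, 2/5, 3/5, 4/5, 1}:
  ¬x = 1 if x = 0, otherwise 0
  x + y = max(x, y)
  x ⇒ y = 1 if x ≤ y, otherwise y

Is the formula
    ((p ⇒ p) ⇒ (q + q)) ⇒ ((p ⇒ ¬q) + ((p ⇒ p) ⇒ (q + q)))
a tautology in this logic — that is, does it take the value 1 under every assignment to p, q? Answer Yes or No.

Yes

At p = 4/5, q = 3/5, for instance:
p ⇒ p = 4/5 ⇒ 4/5 = 1
q + q = 3/5 + 3/5 = 3/5
(p ⇒ p) ⇒ (q + q) = 1 ⇒ 3/5 = 3/5
¬q = ¬3/5 = 0
p ⇒ ¬q = 4/5 ⇒ 0 = 0
(p ⇒ ¬q) + ((p ⇒ p) ⇒ (q + q)) = 0 + 3/5 = 3/5
((p ⇒ p) ⇒ (q + q)) ⇒ ((p ⇒ ¬q) + ((p ⇒ p) ⇒ (q + q))) = 3/5 ⇒ 3/5 = 1
and checking the remaining 35 assignments likewise gives ≥ 1 in every case.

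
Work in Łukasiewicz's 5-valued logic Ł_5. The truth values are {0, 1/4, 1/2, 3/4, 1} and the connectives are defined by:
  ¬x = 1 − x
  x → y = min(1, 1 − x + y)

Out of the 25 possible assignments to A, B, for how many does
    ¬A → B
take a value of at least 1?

value 1: 15 assignments (counts)
value 3/4: 4 assignments
value 1/2: 3 assignments
value 1/4: 2 assignments
value 0: 1 assignment
So 15 of the 25 assignments meet the threshold.

15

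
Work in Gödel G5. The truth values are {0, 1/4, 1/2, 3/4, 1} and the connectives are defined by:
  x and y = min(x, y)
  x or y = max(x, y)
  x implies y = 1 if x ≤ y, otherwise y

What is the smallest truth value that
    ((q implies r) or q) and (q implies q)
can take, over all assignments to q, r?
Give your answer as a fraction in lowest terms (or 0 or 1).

1/4

Take q = 1/4, r = 0:
q implies r = 1/4 implies 0 = 0
(q implies r) or q = 0 or 1/4 = 1/4
q implies q = 1/4 implies 1/4 = 1
((q implies r) or q) and (q implies q) = 1/4 and 1 = 1/4
No assignment yields a value below 1/4, so this is the minimum.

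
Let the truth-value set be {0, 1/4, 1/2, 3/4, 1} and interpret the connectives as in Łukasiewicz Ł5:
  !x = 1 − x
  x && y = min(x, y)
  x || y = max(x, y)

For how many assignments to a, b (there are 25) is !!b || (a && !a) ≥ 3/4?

10

value 1: 5 assignments (counts)
value 3/4: 5 assignments (counts)
value 1/2: 7 assignments
value 1/4: 6 assignments
value 0: 2 assignments
So 10 of the 25 assignments meet the threshold.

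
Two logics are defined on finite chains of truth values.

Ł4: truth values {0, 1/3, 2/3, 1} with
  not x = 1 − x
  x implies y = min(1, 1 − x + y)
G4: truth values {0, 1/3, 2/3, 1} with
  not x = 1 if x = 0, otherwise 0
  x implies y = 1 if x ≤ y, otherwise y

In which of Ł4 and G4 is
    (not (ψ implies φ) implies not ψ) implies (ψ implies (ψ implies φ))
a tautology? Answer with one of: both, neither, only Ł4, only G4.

only Ł4

In Ł4: every assignment gives 1 — tautology.
In G4: at φ = 1/3, ψ = 2/3 the value is 1/3 — not a tautology.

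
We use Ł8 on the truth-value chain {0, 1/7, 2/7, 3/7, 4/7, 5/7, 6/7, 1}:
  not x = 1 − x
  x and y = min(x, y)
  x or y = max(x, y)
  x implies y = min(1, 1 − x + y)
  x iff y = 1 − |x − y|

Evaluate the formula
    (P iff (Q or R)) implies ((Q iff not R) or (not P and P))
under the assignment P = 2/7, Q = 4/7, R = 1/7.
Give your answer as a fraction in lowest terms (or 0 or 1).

Q or R = 4/7 or 1/7 = 4/7
P iff (Q or R) = 2/7 iff 4/7 = 5/7
not R = not 1/7 = 6/7
Q iff not R = 4/7 iff 6/7 = 5/7
not P = not 2/7 = 5/7
not P and P = 5/7 and 2/7 = 2/7
(Q iff not R) or (not P and P) = 5/7 or 2/7 = 5/7
(P iff (Q or R)) implies ((Q iff not R) or (not P and P)) = 5/7 implies 5/7 = 1

1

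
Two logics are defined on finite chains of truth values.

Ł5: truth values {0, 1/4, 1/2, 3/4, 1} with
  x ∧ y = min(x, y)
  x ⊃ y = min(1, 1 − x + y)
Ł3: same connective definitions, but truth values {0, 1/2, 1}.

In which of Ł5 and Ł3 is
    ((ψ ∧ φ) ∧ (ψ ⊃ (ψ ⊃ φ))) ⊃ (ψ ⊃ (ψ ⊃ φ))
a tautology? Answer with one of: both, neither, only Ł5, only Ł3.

both

In Ł5: every assignment gives 1 — tautology.
In Ł3: every assignment gives 1 — tautology.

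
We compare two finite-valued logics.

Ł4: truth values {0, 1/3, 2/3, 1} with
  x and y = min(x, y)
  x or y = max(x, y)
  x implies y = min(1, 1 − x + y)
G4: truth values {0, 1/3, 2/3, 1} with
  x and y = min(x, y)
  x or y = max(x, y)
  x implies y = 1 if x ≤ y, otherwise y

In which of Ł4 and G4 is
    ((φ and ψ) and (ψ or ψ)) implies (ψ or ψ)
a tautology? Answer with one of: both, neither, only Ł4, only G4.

In Ł4: every assignment gives 1 — tautology.
In G4: every assignment gives 1 — tautology.

both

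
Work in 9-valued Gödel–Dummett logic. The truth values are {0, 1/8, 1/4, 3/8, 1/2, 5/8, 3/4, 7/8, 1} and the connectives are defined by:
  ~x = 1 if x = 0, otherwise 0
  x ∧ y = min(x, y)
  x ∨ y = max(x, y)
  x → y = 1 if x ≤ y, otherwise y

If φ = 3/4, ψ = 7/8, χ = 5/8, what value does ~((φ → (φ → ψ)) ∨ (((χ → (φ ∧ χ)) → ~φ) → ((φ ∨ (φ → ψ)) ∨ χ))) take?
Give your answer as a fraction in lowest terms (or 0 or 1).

φ → ψ = 3/4 → 7/8 = 1
φ → (φ → ψ) = 3/4 → 1 = 1
φ ∧ χ = 3/4 ∧ 5/8 = 5/8
χ → (φ ∧ χ) = 5/8 → 5/8 = 1
~φ = ~3/4 = 0
(χ → (φ ∧ χ)) → ~φ = 1 → 0 = 0
φ → ψ = 3/4 → 7/8 = 1
φ ∨ (φ → ψ) = 3/4 ∨ 1 = 1
(φ ∨ (φ → ψ)) ∨ χ = 1 ∨ 5/8 = 1
((χ → (φ ∧ χ)) → ~φ) → ((φ ∨ (φ → ψ)) ∨ χ) = 0 → 1 = 1
(φ → (φ → ψ)) ∨ (((χ → (φ ∧ χ)) → ~φ) → ((φ ∨ (φ → ψ)) ∨ χ)) = 1 ∨ 1 = 1
~((φ → (φ → ψ)) ∨ (((χ → (φ ∧ χ)) → ~φ) → ((φ ∨ (φ → ψ)) ∨ χ))) = ~1 = 0

0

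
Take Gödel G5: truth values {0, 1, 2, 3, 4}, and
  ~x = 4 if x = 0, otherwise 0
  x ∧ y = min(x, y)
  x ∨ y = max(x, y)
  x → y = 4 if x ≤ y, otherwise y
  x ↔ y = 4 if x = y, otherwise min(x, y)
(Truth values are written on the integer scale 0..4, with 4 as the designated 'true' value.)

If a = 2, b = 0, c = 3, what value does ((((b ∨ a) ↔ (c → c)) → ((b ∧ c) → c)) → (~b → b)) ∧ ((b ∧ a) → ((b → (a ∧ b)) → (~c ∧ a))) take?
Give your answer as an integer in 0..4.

b ∨ a = 0 ∨ 2 = 2
c → c = 3 → 3 = 4
(b ∨ a) ↔ (c → c) = 2 ↔ 4 = 2
b ∧ c = 0 ∧ 3 = 0
(b ∧ c) → c = 0 → 3 = 4
((b ∨ a) ↔ (c → c)) → ((b ∧ c) → c) = 2 → 4 = 4
~b = ~0 = 4
~b → b = 4 → 0 = 0
(((b ∨ a) ↔ (c → c)) → ((b ∧ c) → c)) → (~b → b) = 4 → 0 = 0
b ∧ a = 0 ∧ 2 = 0
a ∧ b = 2 ∧ 0 = 0
b → (a ∧ b) = 0 → 0 = 4
~c = ~3 = 0
~c ∧ a = 0 ∧ 2 = 0
(b → (a ∧ b)) → (~c ∧ a) = 4 → 0 = 0
(b ∧ a) → ((b → (a ∧ b)) → (~c ∧ a)) = 0 → 0 = 4
((((b ∨ a) ↔ (c → c)) → ((b ∧ c) → c)) → (~b → b)) ∧ ((b ∧ a) → ((b → (a ∧ b)) → (~c ∧ a))) = 0 ∧ 4 = 0

0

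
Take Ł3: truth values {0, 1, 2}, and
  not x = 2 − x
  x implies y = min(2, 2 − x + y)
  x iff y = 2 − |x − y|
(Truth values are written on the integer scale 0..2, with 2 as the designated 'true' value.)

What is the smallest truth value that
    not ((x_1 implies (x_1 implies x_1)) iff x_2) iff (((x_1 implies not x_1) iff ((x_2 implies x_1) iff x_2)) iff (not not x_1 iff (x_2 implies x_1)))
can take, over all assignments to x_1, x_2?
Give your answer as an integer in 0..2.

1

Take x_1 = 1, x_2 = 0:
x_1 implies x_1 = 1 implies 1 = 2
x_1 implies (x_1 implies x_1) = 1 implies 2 = 2
(x_1 implies (x_1 implies x_1)) iff x_2 = 2 iff 0 = 0
not ((x_1 implies (x_1 implies x_1)) iff x_2) = not 0 = 2
not x_1 = not 1 = 1
x_1 implies not x_1 = 1 implies 1 = 2
x_2 implies x_1 = 0 implies 1 = 2
(x_2 implies x_1) iff x_2 = 2 iff 0 = 0
(x_1 implies not x_1) iff ((x_2 implies x_1) iff x_2) = 2 iff 0 = 0
not x_1 = not 1 = 1
not not x_1 = not 1 = 1
x_2 implies x_1 = 0 implies 1 = 2
not not x_1 iff (x_2 implies x_1) = 1 iff 2 = 1
((x_1 implies not x_1) iff ((x_2 implies x_1) iff x_2)) iff (not not x_1 iff (x_2 implies x_1)) = 0 iff 1 = 1
not ((x_1 implies (x_1 implies x_1)) iff x_2) iff (((x_1 implies not x_1) iff ((x_2 implies x_1) iff x_2)) iff (not not x_1 iff (x_2 implies x_1))) = 2 iff 1 = 1
No assignment yields a value below 1, so this is the minimum.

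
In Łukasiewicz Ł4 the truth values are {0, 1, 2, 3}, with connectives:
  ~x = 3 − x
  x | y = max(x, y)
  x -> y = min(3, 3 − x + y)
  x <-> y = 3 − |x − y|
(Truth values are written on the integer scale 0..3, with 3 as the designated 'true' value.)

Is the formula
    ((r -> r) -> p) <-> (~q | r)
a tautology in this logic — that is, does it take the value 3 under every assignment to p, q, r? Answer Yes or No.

Counterexample: take p = 0, q = 0, r = 0.
r -> r = 0 -> 0 = 3
(r -> r) -> p = 3 -> 0 = 0
~q = ~0 = 3
~q | r = 3 | 0 = 3
((r -> r) -> p) <-> (~q | r) = 0 <-> 3 = 0
This gives 0 ≠ 3.

No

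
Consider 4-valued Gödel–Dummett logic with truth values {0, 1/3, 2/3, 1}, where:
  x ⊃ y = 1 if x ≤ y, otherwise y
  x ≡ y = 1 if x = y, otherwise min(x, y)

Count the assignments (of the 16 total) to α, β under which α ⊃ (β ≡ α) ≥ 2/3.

α = 0, β = 0 ↦ 1  ≥
α = 0, β = 1/3 ↦ 1  ≥
α = 0, β = 2/3 ↦ 1  ≥
α = 0, β = 1 ↦ 1  ≥
α = 1/3, β = 0 ↦ 0  <
α = 1/3, β = 1/3 ↦ 1  ≥
α = 1/3, β = 2/3 ↦ 1  ≥
α = 1/3, β = 1 ↦ 1  ≥
α = 2/3, β = 0 ↦ 0  <
α = 2/3, β = 1/3 ↦ 1/3  <
α = 2/3, β = 2/3 ↦ 1  ≥
α = 2/3, β = 1 ↦ 1  ≥
α = 1, β = 0 ↦ 0  <
α = 1, β = 1/3 ↦ 1/3  <
α = 1, β = 2/3 ↦ 2/3  ≥
α = 1, β = 1 ↦ 1  ≥
So 11 of the 16 assignments meet the threshold.

11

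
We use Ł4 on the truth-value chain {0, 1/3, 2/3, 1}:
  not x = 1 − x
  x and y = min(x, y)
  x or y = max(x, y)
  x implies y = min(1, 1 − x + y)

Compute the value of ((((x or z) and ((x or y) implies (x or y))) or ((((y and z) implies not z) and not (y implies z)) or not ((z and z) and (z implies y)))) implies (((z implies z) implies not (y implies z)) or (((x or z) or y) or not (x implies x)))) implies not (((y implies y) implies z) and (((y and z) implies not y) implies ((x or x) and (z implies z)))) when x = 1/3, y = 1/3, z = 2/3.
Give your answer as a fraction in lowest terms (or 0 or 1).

2/3

x or z = 1/3 or 2/3 = 2/3
x or y = 1/3 or 1/3 = 1/3
x or y = 1/3 or 1/3 = 1/3
(x or y) implies (x or y) = 1/3 implies 1/3 = 1
(x or z) and ((x or y) implies (x or y)) = 2/3 and 1 = 2/3
y and z = 1/3 and 2/3 = 1/3
not z = not 2/3 = 1/3
(y and z) implies not z = 1/3 implies 1/3 = 1
y implies z = 1/3 implies 2/3 = 1
not (y implies z) = not 1 = 0
((y and z) implies not z) and not (y implies z) = 1 and 0 = 0
z and z = 2/3 and 2/3 = 2/3
z implies y = 2/3 implies 1/3 = 2/3
(z and z) and (z implies y) = 2/3 and 2/3 = 2/3
not ((z and z) and (z implies y)) = not 2/3 = 1/3
(((y and z) implies not z) and not (y implies z)) or not ((z and z) and (z implies y)) = 0 or 1/3 = 1/3
((x or z) and ((x or y) implies (x or y))) or ((((y and z) implies not z) and not (y implies z)) or not ((z and z) and (z implies y))) = 2/3 or 1/3 = 2/3
z implies z = 2/3 implies 2/3 = 1
y implies z = 1/3 implies 2/3 = 1
not (y implies z) = not 1 = 0
(z implies z) implies not (y implies z) = 1 implies 0 = 0
x or z = 1/3 or 2/3 = 2/3
(x or z) or y = 2/3 or 1/3 = 2/3
x implies x = 1/3 implies 1/3 = 1
not (x implies x) = not 1 = 0
((x or z) or y) or not (x implies x) = 2/3 or 0 = 2/3
((z implies z) implies not (y implies z)) or (((x or z) or y) or not (x implies x)) = 0 or 2/3 = 2/3
(((x or z) and ((x or y) implies (x or y))) or ((((y and z) implies not z) and not (y implies z)) or not ((z and z) and (z implies y)))) implies (((z implies z) implies not (y implies z)) or (((x or z) or y) or not (x implies x))) = 2/3 implies 2/3 = 1
y implies y = 1/3 implies 1/3 = 1
(y implies y) implies z = 1 implies 2/3 = 2/3
y and z = 1/3 and 2/3 = 1/3
not y = not 1/3 = 2/3
(y and z) implies not y = 1/3 implies 2/3 = 1
x or x = 1/3 or 1/3 = 1/3
z implies z = 2/3 implies 2/3 = 1
(x or x) and (z implies z) = 1/3 and 1 = 1/3
((y and z) implies not y) implies ((x or x) and (z implies z)) = 1 implies 1/3 = 1/3
((y implies y) implies z) and (((y and z) implies not y) implies ((x or x) and (z implies z))) = 2/3 and 1/3 = 1/3
not (((y implies y) implies z) and (((y and z) implies not y) implies ((x or x) and (z implies z)))) = not 1/3 = 2/3
((((x or z) and ((x or y) implies (x or y))) or ((((y and z) implies not z) and not (y implies z)) or not ((z and z) and (z implies y)))) implies (((z implies z) implies not (y implies z)) or (((x or z) or y) or not (x implies x)))) implies not (((y implies y) implies z) and (((y and z) implies not y) implies ((x or x) and (z implies z)))) = 1 implies 2/3 = 2/3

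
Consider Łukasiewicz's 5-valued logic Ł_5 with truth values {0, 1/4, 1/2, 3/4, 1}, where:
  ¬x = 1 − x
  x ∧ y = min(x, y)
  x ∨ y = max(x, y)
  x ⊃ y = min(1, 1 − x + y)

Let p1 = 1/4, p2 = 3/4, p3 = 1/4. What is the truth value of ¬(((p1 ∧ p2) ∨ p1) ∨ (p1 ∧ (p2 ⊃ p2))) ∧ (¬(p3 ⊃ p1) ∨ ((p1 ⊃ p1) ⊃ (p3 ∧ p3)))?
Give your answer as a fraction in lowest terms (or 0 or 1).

p1 ∧ p2 = 1/4 ∧ 3/4 = 1/4
(p1 ∧ p2) ∨ p1 = 1/4 ∨ 1/4 = 1/4
p2 ⊃ p2 = 3/4 ⊃ 3/4 = 1
p1 ∧ (p2 ⊃ p2) = 1/4 ∧ 1 = 1/4
((p1 ∧ p2) ∨ p1) ∨ (p1 ∧ (p2 ⊃ p2)) = 1/4 ∨ 1/4 = 1/4
¬(((p1 ∧ p2) ∨ p1) ∨ (p1 ∧ (p2 ⊃ p2))) = ¬1/4 = 3/4
p3 ⊃ p1 = 1/4 ⊃ 1/4 = 1
¬(p3 ⊃ p1) = ¬1 = 0
p1 ⊃ p1 = 1/4 ⊃ 1/4 = 1
p3 ∧ p3 = 1/4 ∧ 1/4 = 1/4
(p1 ⊃ p1) ⊃ (p3 ∧ p3) = 1 ⊃ 1/4 = 1/4
¬(p3 ⊃ p1) ∨ ((p1 ⊃ p1) ⊃ (p3 ∧ p3)) = 0 ∨ 1/4 = 1/4
¬(((p1 ∧ p2) ∨ p1) ∨ (p1 ∧ (p2 ⊃ p2))) ∧ (¬(p3 ⊃ p1) ∨ ((p1 ⊃ p1) ⊃ (p3 ∧ p3))) = 3/4 ∧ 1/4 = 1/4

1/4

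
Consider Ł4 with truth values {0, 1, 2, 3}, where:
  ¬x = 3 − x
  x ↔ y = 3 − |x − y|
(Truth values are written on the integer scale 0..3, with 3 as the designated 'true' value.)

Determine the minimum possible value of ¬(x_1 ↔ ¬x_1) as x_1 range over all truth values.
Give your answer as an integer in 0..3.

Take x_1 = 1:
¬x_1 = ¬1 = 2
x_1 ↔ ¬x_1 = 1 ↔ 2 = 2
¬(x_1 ↔ ¬x_1) = ¬2 = 1
No assignment yields a value below 1, so this is the minimum.

1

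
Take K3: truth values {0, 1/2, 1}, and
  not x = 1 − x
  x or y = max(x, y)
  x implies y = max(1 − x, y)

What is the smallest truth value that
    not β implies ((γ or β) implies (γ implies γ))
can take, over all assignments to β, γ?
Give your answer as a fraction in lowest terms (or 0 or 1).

Take β = 0, γ = 1/2:
not β = not 0 = 1
γ or β = 1/2 or 0 = 1/2
γ implies γ = 1/2 implies 1/2 = 1/2
(γ or β) implies (γ implies γ) = 1/2 implies 1/2 = 1/2
not β implies ((γ or β) implies (γ implies γ)) = 1 implies 1/2 = 1/2
No assignment yields a value below 1/2, so this is the minimum.

1/2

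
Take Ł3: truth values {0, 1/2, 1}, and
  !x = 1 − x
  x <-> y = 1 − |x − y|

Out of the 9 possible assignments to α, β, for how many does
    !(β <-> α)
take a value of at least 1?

2

α = 0, β = 0 ↦ 0  <
α = 0, β = 1/2 ↦ 1/2  <
α = 0, β = 1 ↦ 1  ≥
α = 1/2, β = 0 ↦ 1/2  <
α = 1/2, β = 1/2 ↦ 0  <
α = 1/2, β = 1 ↦ 1/2  <
α = 1, β = 0 ↦ 1  ≥
α = 1, β = 1/2 ↦ 1/2  <
α = 1, β = 1 ↦ 0  <
So 2 of the 9 assignments meet the threshold.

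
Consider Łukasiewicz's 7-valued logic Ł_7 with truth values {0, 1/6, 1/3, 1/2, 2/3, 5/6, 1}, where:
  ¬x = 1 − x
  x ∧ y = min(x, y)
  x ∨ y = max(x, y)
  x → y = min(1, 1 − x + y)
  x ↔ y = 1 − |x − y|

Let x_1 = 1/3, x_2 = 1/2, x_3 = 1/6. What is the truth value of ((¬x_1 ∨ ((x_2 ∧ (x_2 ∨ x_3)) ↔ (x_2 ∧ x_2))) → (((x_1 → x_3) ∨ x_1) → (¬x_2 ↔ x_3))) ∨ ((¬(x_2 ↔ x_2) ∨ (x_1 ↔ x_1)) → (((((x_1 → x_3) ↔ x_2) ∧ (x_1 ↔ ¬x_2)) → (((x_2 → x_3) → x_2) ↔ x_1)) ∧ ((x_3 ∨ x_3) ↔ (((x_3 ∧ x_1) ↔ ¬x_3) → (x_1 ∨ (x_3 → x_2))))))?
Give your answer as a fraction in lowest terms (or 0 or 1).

¬x_1 = ¬1/3 = 2/3
x_2 ∨ x_3 = 1/2 ∨ 1/6 = 1/2
x_2 ∧ (x_2 ∨ x_3) = 1/2 ∧ 1/2 = 1/2
x_2 ∧ x_2 = 1/2 ∧ 1/2 = 1/2
(x_2 ∧ (x_2 ∨ x_3)) ↔ (x_2 ∧ x_2) = 1/2 ↔ 1/2 = 1
¬x_1 ∨ ((x_2 ∧ (x_2 ∨ x_3)) ↔ (x_2 ∧ x_2)) = 2/3 ∨ 1 = 1
x_1 → x_3 = 1/3 → 1/6 = 5/6
(x_1 → x_3) ∨ x_1 = 5/6 ∨ 1/3 = 5/6
¬x_2 = ¬1/2 = 1/2
¬x_2 ↔ x_3 = 1/2 ↔ 1/6 = 2/3
((x_1 → x_3) ∨ x_1) → (¬x_2 ↔ x_3) = 5/6 → 2/3 = 5/6
(¬x_1 ∨ ((x_2 ∧ (x_2 ∨ x_3)) ↔ (x_2 ∧ x_2))) → (((x_1 → x_3) ∨ x_1) → (¬x_2 ↔ x_3)) = 1 → 5/6 = 5/6
x_2 ↔ x_2 = 1/2 ↔ 1/2 = 1
¬(x_2 ↔ x_2) = ¬1 = 0
x_1 ↔ x_1 = 1/3 ↔ 1/3 = 1
¬(x_2 ↔ x_2) ∨ (x_1 ↔ x_1) = 0 ∨ 1 = 1
x_1 → x_3 = 1/3 → 1/6 = 5/6
(x_1 → x_3) ↔ x_2 = 5/6 ↔ 1/2 = 2/3
¬x_2 = ¬1/2 = 1/2
x_1 ↔ ¬x_2 = 1/3 ↔ 1/2 = 5/6
((x_1 → x_3) ↔ x_2) ∧ (x_1 ↔ ¬x_2) = 2/3 ∧ 5/6 = 2/3
x_2 → x_3 = 1/2 → 1/6 = 2/3
(x_2 → x_3) → x_2 = 2/3 → 1/2 = 5/6
((x_2 → x_3) → x_2) ↔ x_1 = 5/6 ↔ 1/3 = 1/2
(((x_1 → x_3) ↔ x_2) ∧ (x_1 ↔ ¬x_2)) → (((x_2 → x_3) → x_2) ↔ x_1) = 2/3 → 1/2 = 5/6
x_3 ∨ x_3 = 1/6 ∨ 1/6 = 1/6
x_3 ∧ x_1 = 1/6 ∧ 1/3 = 1/6
¬x_3 = ¬1/6 = 5/6
(x_3 ∧ x_1) ↔ ¬x_3 = 1/6 ↔ 5/6 = 1/3
x_3 → x_2 = 1/6 → 1/2 = 1
x_1 ∨ (x_3 → x_2) = 1/3 ∨ 1 = 1
((x_3 ∧ x_1) ↔ ¬x_3) → (x_1 ∨ (x_3 → x_2)) = 1/3 → 1 = 1
(x_3 ∨ x_3) ↔ (((x_3 ∧ x_1) ↔ ¬x_3) → (x_1 ∨ (x_3 → x_2))) = 1/6 ↔ 1 = 1/6
((((x_1 → x_3) ↔ x_2) ∧ (x_1 ↔ ¬x_2)) → (((x_2 → x_3) → x_2) ↔ x_1)) ∧ ((x_3 ∨ x_3) ↔ (((x_3 ∧ x_1) ↔ ¬x_3) → (x_1 ∨ (x_3 → x_2)))) = 5/6 ∧ 1/6 = 1/6
(¬(x_2 ↔ x_2) ∨ (x_1 ↔ x_1)) → (((((x_1 → x_3) ↔ x_2) ∧ (x_1 ↔ ¬x_2)) → (((x_2 → x_3) → x_2) ↔ x_1)) ∧ ((x_3 ∨ x_3) ↔ (((x_3 ∧ x_1) ↔ ¬x_3) → (x_1 ∨ (x_3 → x_2))))) = 1 → 1/6 = 1/6
((¬x_1 ∨ ((x_2 ∧ (x_2 ∨ x_3)) ↔ (x_2 ∧ x_2))) → (((x_1 → x_3) ∨ x_1) → (¬x_2 ↔ x_3))) ∨ ((¬(x_2 ↔ x_2) ∨ (x_1 ↔ x_1)) → (((((x_1 → x_3) ↔ x_2) ∧ (x_1 ↔ ¬x_2)) → (((x_2 → x_3) → x_2) ↔ x_1)) ∧ ((x_3 ∨ x_3) ↔ (((x_3 ∧ x_1) ↔ ¬x_3) → (x_1 ∨ (x_3 → x_2)))))) = 5/6 ∨ 1/6 = 5/6

5/6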